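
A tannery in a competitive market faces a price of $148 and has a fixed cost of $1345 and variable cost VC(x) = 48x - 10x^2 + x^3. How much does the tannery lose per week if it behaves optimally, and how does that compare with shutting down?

Profit = -$345 at x = 10

AVC = 48 - 10x + x^2; min AVC = $23 at x = 5. Since P = $148 ≥ min AVC, the firm produces.
With MC = 48 - 20x + 3x^2, P = MC on the upward-sloping part at x* = 10.
TR = 148·10 = 1480. TC = 1345 + 480 = 1825. Profit = 1480 − 1825 = -$345.
By producing, the firm covers all variable cost plus $1000 of fixed cost; shutting down would lose the full $1345.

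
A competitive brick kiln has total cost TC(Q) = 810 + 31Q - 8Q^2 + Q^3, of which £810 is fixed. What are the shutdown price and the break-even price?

Shutdown price = £15; break-even price = £130

Shutdown price = min AVC. AVC = 31 - 8Q + Q^2, with vertex at Q = 4 and minimum £15.
ATC = 810/Q + 31 - 8Q + Q^2. Setting dATC/dQ = −810/Q^2 − 8 + 2Q = 0 gives Q = 9 (since 2·9^3 − 8·9^2 = 810).
min ATC = 810/9 + 31 − 8·9 + 9^2 = £130. That is the break-even price.
Between these two prices the firm operates at a loss; above £130 it earns a profit.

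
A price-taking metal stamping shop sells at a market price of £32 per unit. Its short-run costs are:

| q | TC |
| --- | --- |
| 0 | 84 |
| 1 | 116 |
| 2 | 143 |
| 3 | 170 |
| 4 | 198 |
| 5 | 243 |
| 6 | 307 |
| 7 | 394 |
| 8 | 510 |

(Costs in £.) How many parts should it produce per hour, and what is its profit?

q = 4; profit = -£70

Tabulate TR − TC: q=0: -84; q=1: -84; q=2: -79; q=3: -74; q=4: -70; q=5: -83; q=6: -115; q=7: -170; q=8: -254.
Profit is maximized at q = 4. AVC there is 114/4 = £28.50 ≤ P, so producing beats shutting down (which would give -£84).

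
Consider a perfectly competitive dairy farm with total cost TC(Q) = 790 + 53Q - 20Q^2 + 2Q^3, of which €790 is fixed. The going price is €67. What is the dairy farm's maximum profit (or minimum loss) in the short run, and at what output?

AVC = 53 - 20Q + 2Q^2; min AVC = €3 at Q = 5. Since P = €67 ≥ min AVC, the firm produces.
With MC = 53 - 40Q + 6Q^2, P = MC on the upward-sloping part at Q* = 7.
TR = 67·7 = 469. TC = 790 + 77 = 867. Profit = 469 − 867 = -€398.
Shutting down would mean losing the fixed cost of €790, so operating at a loss of €398 is better by €392.

Profit = -€398 at Q = 7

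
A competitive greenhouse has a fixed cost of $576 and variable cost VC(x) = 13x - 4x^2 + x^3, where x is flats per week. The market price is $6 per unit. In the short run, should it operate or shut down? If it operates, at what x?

Shut down

Strip out fixed cost: VC = 13x - 4x^2 + x^3. Then AVC = 13 - 4x + x^2 and MC = 13 - 8x + 3x^2.
AVC hits its minimum where MC = AVC, at x = 2, giving min AVC = 13 - 4·2 + 2^2 = $9.
Since P = $6 < min AVC = $9, price fails to cover variable cost at any output.
Best response: produce nothing and absorb the $576 fixed cost.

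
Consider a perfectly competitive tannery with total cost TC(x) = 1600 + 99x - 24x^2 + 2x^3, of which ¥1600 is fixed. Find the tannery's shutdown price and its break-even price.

AVC = 99 - 24x + 2x^2; minimized at x = 6, giving min AVC = ¥27. That is the shutdown price.
ATC = 1600/x + 99 - 24x + 2x^2. Setting dATC/dx = −1600/x^2 − 24 + 4x = 0 gives x = 10 (since 4·10^3 − 24·10^2 = 1600).
min ATC = 1600/10 + 99 − 24·10 + 2·10^2 = ¥219. That is the break-even price.
For ¥27 ≤ P < ¥219 the firm produces at a loss; below ¥27 it shuts down.

Shutdown price = ¥27; break-even price = ¥219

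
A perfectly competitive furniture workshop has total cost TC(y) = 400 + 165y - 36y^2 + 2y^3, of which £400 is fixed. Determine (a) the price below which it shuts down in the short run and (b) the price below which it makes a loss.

AVC = 165 - 36y + 2y^2; minimized at y = 9, giving min AVC = £3. That is the shutdown price.
ATC = 400/y + 165 - 36y + 2y^2. Setting dATC/dy = −400/y^2 − 36 + 4y = 0 gives y = 10 (since 4·10^3 − 36·10^2 = 400).
min ATC = 400/10 + 165 − 36·10 + 2·10^2 = £45. That is the break-even price.
Between these two prices the firm operates at a loss; above £45 it earns a profit.

Shutdown price = £3; break-even price = £45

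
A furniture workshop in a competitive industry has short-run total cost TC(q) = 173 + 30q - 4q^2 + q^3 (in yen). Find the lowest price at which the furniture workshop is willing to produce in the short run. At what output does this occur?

The firm shuts down when price falls below the minimum of average variable cost. AVC = VC/q = 30 - 4q + q^2.
dAVC/dq = -4 + 2q = 0 gives q = 2. min AVC = 30 - 4·2 + 2^2 = 26.
The firm shuts down for any P below ¥26.

¥26 per unit, at q = 2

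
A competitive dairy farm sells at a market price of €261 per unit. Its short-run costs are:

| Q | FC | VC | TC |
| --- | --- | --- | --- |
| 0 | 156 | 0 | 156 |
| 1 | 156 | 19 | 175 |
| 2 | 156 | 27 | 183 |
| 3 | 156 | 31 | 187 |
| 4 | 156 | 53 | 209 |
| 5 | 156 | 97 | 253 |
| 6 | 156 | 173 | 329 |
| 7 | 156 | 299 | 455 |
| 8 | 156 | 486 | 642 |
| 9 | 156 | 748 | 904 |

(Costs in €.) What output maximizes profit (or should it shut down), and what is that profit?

Profit at each row (π = 261Q − TC): Q=0: -156; Q=1: 86; Q=2: 339; Q=3: 596; Q=4: 835; Q=5: 1052; Q=6: 1237; Q=7: 1372; Q=8: 1446; Q=9: 1445.
Profit is maximized at Q = 8. AVC there is 486/8 = €60.75 ≤ P, so producing beats shutting down (which would give -€156).

Q = 8; profit = €1446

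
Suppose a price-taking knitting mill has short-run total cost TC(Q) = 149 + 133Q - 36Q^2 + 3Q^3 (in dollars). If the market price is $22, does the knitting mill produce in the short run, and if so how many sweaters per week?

Variable cost is VC = 133Q - 36Q^2 + 3Q^3, so AVC = VC/Q = 133 - 36Q + 3Q^2 and MC = dTC/dQ = 133 - 72Q + 9Q^2.
AVC hits its minimum where MC = AVC, at Q = 6, giving min AVC = 133 - 36·6 + 3·6^2 = $25.
P = $22 lies below min AVC = $25; no output level covers variable cost.
Best response: produce nothing and absorb the $149 fixed cost.

Shut down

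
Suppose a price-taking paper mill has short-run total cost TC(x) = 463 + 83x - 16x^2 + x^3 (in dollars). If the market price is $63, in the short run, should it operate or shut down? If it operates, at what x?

From TC, MC = TC'(x) = 83 - 32x + 3x^2 and AVC = VC/x = 83 - 16x + x^2.
AVC hits its minimum where MC = AVC, at x = 8, giving min AVC = 83 - 16·8 + 8^2 = $19.
Since P = $63 ≥ min AVC = $19, price covers variable cost and the firm should produce.
Solving P = MC: 20 - 32x + 3x^2 = 0 ⇒ x = 2/3 or 10. On the upward-sloping branch, x* = 10.
Check: AVC at x = 10 is $23 ≤ P, so revenue covers variable cost.
Profit = P·x − TC = 63·10 − 693 = -$63, a loss, but smaller than the $463 fixed cost the firm would lose by shutting down.

Produce at x = 10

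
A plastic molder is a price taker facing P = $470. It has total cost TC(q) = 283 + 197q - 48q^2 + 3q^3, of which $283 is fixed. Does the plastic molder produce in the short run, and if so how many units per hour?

Variable cost is VC = 197q - 48q^2 + 3q^3, so AVC = VC/q = 197 - 48q + 3q^2 and MC = dTC/dq = 197 - 96q + 9q^2.
AVC hits its minimum where MC = AVC, at q = 8, giving min AVC = 197 - 48·8 + 3·8^2 = $5.
P = $470 exceeds min AVC = $5, so the firm stays open.
Set P = MC: 470 = 197 - 96q + 9q^2 → -273 - 96q + 9q^2 = 0. The roots are q = -7/3 and q = 13; the profit-maximizing output is on the rising part of MC, so q* = 13.
Check: AVC at q = 13 is $80 ≤ P, so revenue covers variable cost.
Profit = P·q − TC = 470·13 − 1323 = $4787.

Produce at q = 13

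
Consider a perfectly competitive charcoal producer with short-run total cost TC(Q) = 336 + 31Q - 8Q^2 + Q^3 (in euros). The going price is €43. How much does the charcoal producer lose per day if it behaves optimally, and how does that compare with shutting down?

Profit = -€192 at Q = 6

AVC = 31 - 8Q + Q^2; min AVC = €15 at Q = 4. Since P = €43 ≥ min AVC, the firm produces.
MC = 31 - 16Q + 3Q^2. Setting P = MC and taking the root on the rising branch gives Q* = 6.
TR = 43·6 = 258. TC = 336 + 114 = 450. Profit = 258 − 450 = -€192.
By producing, the firm covers all variable cost plus €144 of fixed cost; shutting down would lose the full €336.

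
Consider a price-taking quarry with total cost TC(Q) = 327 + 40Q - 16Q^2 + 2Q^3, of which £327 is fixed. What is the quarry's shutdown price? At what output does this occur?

The firm shuts down when price falls below the minimum of average variable cost. AVC = VC/Q = 40 - 16Q + 2Q^2.
At the minimum of AVC, MC = AVC. MC = 40 - 32Q + 6Q^2; setting MC = AVC gives 4Q^2 - 16Q = 0, so Q = 4. min AVC = 8.
For P < £8 the firm produces nothing.

£8 per unit, at Q = 4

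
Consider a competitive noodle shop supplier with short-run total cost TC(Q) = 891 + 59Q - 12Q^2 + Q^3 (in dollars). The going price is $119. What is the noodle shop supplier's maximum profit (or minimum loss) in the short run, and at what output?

AVC = 59 - 12Q + Q^2; min AVC = $23 at Q = 6. Since P = $119 ≥ min AVC, the firm produces.
With MC = 59 - 24Q + 3Q^2, P = MC on the upward-sloping part at Q* = 10.
TR = 119·10 = 1190. TC = 891 + 390 = 1281. Profit = 1190 − 1281 = -$91.
Shutting down would mean losing the fixed cost of $891, so operating at a loss of $91 is better by $800.

Profit = -$91 at Q = 10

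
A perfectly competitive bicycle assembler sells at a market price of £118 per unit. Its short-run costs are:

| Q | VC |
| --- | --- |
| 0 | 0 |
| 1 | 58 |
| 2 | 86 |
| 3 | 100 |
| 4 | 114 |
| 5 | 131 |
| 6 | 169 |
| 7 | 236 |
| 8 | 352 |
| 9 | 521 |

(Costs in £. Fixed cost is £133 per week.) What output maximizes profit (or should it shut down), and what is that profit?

Compute π = P·Q − TC at each output: Q=0: -133; Q=1: -73; Q=2: 17; Q=3: 121; Q=4: 225; Q=5: 326; Q=6: 406; Q=7: 457; Q=8: 459; Q=9: 408.
Profit is maximized at Q = 8. AVC there is 352/8 = £44 ≤ P, so producing beats shutting down (which would give -£133).

Q = 8; profit = £459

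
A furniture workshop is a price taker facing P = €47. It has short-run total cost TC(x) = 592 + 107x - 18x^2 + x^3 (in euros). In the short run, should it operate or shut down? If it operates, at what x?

Strip out fixed cost: VC = 107x - 18x^2 + x^3. Then AVC = 107 - 18x + x^2 and MC = 107 - 36x + 3x^2.
The AVC parabola has its vertex at x = 18/2 = 9, where AVC = 107 - 18·9 + 9^2 = €26.
Because €47 ≥ €26, revenue can cover variable cost; the firm operates.
P = MC gives 60 - 36x + 3x^2 = 0, with roots 2 and 10. Take the larger (rising MC): x* = 10.
Check: AVC at x = 10 is €27 ≤ P, so revenue covers variable cost.
Profit = P·x − TC = 47·10 − 862 = -€392, a loss, but smaller than the €592 fixed cost the firm would lose by shutting down.

Produce at x = 10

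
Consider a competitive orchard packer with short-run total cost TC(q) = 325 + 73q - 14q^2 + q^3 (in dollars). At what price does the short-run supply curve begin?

$24 per unit

The firm shuts down when price falls below the minimum of average variable cost. AVC = VC/q = 73 - 14q + q^2.
At the minimum of AVC, MC = AVC. MC = 73 - 28q + 3q^2; setting MC = AVC gives 2q^2 - 14q = 0, so q = 7. min AVC = 24.
For P < $24 the firm produces nothing.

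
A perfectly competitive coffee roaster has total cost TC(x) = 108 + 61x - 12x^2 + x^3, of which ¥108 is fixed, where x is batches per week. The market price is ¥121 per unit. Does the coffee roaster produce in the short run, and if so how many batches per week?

From TC, MC = TC'(x) = 61 - 24x + 3x^2 and AVC = VC/x = 61 - 12x + x^2.
The AVC parabola has its vertex at x = 12/2 = 6, where AVC = 61 - 12·6 + 6^2 = ¥25.
Because ¥121 ≥ ¥25, revenue can cover variable cost; the firm operates.
Solving P = MC: -60 - 24x + 3x^2 = 0 ⇒ x = -2 or 10. On the upward-sloping branch, x* = 10.
Check: AVC at x = 10 is ¥41 ≤ P, so revenue covers variable cost.
Profit = P·x − TC = 121·10 − 518 = ¥692.

Produce at x = 10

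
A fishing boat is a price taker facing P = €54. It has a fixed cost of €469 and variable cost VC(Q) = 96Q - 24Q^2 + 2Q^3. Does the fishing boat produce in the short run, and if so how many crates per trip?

Produce at Q = 7

Variable cost is VC = 96Q - 24Q^2 + 2Q^3, so AVC = VC/Q = 96 - 24Q + 2Q^2 and MC = dTC/dQ = 96 - 48Q + 6Q^2.
AVC is minimized where dAVC/dQ = -24 + 4Q = 0, at Q = 6; min AVC = 96 - 24·6 + 2·6^2 = €24.
P = €54 exceeds min AVC = €24, so the firm stays open.
Solving P = MC: 42 - 48Q + 6Q^2 = 0 ⇒ Q = 1 or 7. On the upward-sloping branch, Q* = 7.
Check: AVC at Q = 7 is €26 ≤ P, so revenue covers variable cost.
Profit = P·Q − TC = 54·7 − 651 = -€273, a loss, but smaller than the €469 fixed cost the firm would lose by shutting down.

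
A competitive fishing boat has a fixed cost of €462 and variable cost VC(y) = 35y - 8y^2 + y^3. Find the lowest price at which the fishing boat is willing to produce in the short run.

€19 per unit

Short-run supply begins at min AVC. From VC = 35y - 8y^2 + y^3, AVC = 35 - 8y + y^2.
At the minimum of AVC, MC = AVC. MC = 35 - 16y + 3y^2; setting MC = AVC gives 2y^2 - 8y = 0, so y = 4. min AVC = 19.
So the shutdown price is €19.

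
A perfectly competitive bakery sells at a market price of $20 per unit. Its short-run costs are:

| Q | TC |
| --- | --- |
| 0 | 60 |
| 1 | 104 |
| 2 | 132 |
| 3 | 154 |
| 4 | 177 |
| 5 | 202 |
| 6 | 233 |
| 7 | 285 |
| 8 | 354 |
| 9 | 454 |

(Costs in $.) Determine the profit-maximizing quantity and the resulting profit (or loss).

Q = 0 (shut down); profit = -$60

Tabulate TR − TC: Q=0: -60; Q=1: -84; Q=2: -92; Q=3: -94; Q=4: -97; Q=5: -102; Q=6: -113; Q=7: -145; Q=8: -194; Q=9: -274.
Profit is highest at Q = 0. Equivalently, the lowest AVC in the table is 142/5 ≈ $28.40 at Q = 5, and P = $20 falls below it — price never covers variable cost, so the firm shuts down and loses only its fixed cost.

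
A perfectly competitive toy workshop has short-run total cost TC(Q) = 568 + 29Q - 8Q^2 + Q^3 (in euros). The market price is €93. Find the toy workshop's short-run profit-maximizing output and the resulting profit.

AVC = 29 - 8Q + Q^2 has its minimum €13 at Q = 4; price €93 clears that bar, so the firm operates.
MC = 29 - 16Q + 3Q^2. Setting P = MC and taking the root on the rising branch gives Q* = 8.
TR = 93·8 = 744. TC = 568 + 232 = 800. Profit = 744 − 800 = -€56.
By producing, the firm covers all variable cost plus €512 of fixed cost; shutting down would lose the full €568.

Profit = -€56 at Q = 8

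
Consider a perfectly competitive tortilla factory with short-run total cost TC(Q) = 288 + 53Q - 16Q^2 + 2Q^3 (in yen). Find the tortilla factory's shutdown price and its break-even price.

Shutdown price = ¥21; break-even price = ¥77

Shutdown price = min AVC. AVC = 53 - 16Q + 2Q^2, with vertex at Q = 4 and minimum ¥21.
ATC = 288/Q + 53 - 16Q + 2Q^2. Setting dATC/dQ = −288/Q^2 − 16 + 4Q = 0 gives Q = 6 (since 4·6^3 − 16·6^2 = 288).
min ATC = 288/6 + 53 − 16·6 + 2·6^2 = ¥77. That is the break-even price.
For ¥21 ≤ P < ¥77 the firm produces at a loss; below ¥21 it shuts down.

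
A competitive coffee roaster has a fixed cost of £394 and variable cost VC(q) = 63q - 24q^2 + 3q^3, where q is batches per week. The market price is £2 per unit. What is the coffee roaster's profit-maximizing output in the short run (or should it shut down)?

Variable cost is VC = 63q - 24q^2 + 3q^3, so AVC = VC/q = 63 - 24q + 3q^2 and MC = dTC/dq = 63 - 48q + 9q^2.
AVC hits its minimum where MC = AVC, at q = 4, giving min AVC = 63 - 24·4 + 3·4^2 = £15.
Since P = £2 < min AVC = £15, price fails to cover variable cost at any output.
Shutting down limits the loss to fixed cost, £394.

Shut down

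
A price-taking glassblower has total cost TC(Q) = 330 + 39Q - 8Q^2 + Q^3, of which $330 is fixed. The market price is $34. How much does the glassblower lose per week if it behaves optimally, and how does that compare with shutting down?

Profit = -$280 at Q = 5

AVC = 39 - 8Q + Q^2; min AVC = $23 at Q = 4. Since P = $34 ≥ min AVC, the firm produces.
MC = 39 - 16Q + 3Q^2. Setting P = MC and taking the root on the rising branch gives Q* = 5.
TR = 34·5 = 170. TC = 330 + 120 = 450. Profit = 170 − 450 = -$280.
That loss of $280 beats the $330 the firm would lose by shutting down; producing recovers $50 of fixed cost.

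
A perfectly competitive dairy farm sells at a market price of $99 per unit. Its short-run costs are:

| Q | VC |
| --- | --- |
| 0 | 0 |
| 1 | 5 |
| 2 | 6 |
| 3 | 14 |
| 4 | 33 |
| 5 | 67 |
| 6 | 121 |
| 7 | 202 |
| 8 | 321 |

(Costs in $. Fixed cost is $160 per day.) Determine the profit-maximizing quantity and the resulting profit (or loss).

Tabulate TR − TC: Q=0: -160; Q=1: -66; Q=2: 32; Q=3: 123; Q=4: 203; Q=5: 268; Q=6: 313; Q=7: 331; Q=8: 311.
Profit is maximized at Q = 7. AVC there is 202/7 = $28.86 ≤ P, so producing beats shutting down (which would give -$160).

Q = 7; profit = $331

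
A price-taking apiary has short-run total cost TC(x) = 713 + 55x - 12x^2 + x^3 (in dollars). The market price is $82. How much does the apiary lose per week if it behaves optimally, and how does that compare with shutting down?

AVC = 55 - 12x + x^2 has its minimum $19 at x = 6; price $82 clears that bar, so the firm operates.
With MC = 55 - 24x + 3x^2, P = MC on the upward-sloping part at x* = 9.
TR = 82·9 = 738. TC = 713 + 252 = 965. Profit = 738 − 965 = -$227.
That loss of $227 beats the $713 the firm would lose by shutting down; producing recovers $486 of fixed cost.

Profit = -$227 at x = 9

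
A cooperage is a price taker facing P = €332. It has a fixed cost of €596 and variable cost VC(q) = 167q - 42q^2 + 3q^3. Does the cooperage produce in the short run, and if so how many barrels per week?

Produce at q = 11

Strip out fixed cost: VC = 167q - 42q^2 + 3q^3. Then AVC = 167 - 42q + 3q^2 and MC = 167 - 84q + 9q^2.
The AVC parabola has its vertex at q = 42/6 = 7, where AVC = 167 - 42·7 + 3·7^2 = €20.
P = €332 exceeds min AVC = €20, so the firm stays open.
Set P = MC: 332 = 167 - 84q + 9q^2 → -165 - 84q + 9q^2 = 0. The roots are q = -5/3 and q = 11; the profit-maximizing output is on the rising part of MC, so q* = 11.
Check: AVC at q = 11 is €68 ≤ P, so revenue covers variable cost.
Profit = P·q − TC = 332·11 − 1344 = €2308.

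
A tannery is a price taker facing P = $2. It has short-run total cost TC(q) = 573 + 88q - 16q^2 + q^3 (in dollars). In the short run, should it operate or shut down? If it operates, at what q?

Shut down

Strip out fixed cost: VC = 88q - 16q^2 + q^3. Then AVC = 88 - 16q + q^2 and MC = 88 - 32q + 3q^2.
AVC hits its minimum where MC = AVC, at q = 8, giving min AVC = 88 - 16·8 + 8^2 = $24.
With P < min AVC ($2 < $24), every unit sold adds to the loss.
Shutting down limits the loss to fixed cost, $573.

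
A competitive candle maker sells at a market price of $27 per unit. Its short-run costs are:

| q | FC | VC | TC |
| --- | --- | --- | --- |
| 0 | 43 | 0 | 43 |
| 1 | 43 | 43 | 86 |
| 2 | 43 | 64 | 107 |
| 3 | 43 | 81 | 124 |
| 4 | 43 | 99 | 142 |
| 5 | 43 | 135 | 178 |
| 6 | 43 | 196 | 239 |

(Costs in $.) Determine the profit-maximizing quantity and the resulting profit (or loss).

Profit at each row (π = 27q − TC): q=0: -43; q=1: -59; q=2: -53; q=3: -43; q=4: -34; q=5: -43; q=6: -77.
Profit is maximized at q = 4. AVC there is 99/4 = $24.75 ≤ P, so producing beats shutting down (which would give -$43).

q = 4; profit = -$34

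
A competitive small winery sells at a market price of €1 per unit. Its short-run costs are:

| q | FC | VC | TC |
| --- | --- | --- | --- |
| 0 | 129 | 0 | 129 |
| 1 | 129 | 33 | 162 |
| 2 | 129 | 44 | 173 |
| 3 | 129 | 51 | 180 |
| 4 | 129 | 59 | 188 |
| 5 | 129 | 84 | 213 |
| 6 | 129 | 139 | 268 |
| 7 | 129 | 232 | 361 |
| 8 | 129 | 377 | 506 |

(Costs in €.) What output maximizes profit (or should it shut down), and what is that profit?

Profit at each row (π = 1q − TC): q=0: -129; q=1: -161; q=2: -171; q=3: -177; q=4: -184; q=5: -208; q=6: -262; q=7: -354; q=8: -498.
Profit is highest at q = 0. Equivalently, the lowest AVC in the table is 59/4 ≈ €14.75 at q = 4, and P = €1 falls below it — price never covers variable cost, so the firm shuts down and loses only its fixed cost.

q = 0 (shut down); profit = -€129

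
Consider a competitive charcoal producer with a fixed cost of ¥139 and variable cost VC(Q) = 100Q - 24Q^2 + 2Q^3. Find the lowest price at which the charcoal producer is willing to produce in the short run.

The shutdown price is the minimum of AVC. VC = 100Q - 24Q^2 + 2Q^3, so AVC = 100 - 24Q + 2Q^2.
At the minimum of AVC, MC = AVC. MC = 100 - 48Q + 6Q^2; setting MC = AVC gives 4Q^2 - 24Q = 0, so Q = 6. min AVC = 28.
The firm shuts down for any P below ¥28.

¥28 per unit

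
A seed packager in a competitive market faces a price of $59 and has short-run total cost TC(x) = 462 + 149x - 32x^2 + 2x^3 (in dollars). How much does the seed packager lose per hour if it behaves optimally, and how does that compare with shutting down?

Profit = -$138 at x = 9

AVC = 149 - 32x + 2x^2; min AVC = $21 at x = 8. Since P = $59 ≥ min AVC, the firm produces.
MC = 149 - 64x + 6x^2. Setting P = MC and taking the root on the rising branch gives x* = 9.
TR = 59·9 = 531. TC = 462 + 207 = 669. Profit = 531 − 669 = -$138.
By producing, the firm covers all variable cost plus $324 of fixed cost; shutting down would lose the full $462.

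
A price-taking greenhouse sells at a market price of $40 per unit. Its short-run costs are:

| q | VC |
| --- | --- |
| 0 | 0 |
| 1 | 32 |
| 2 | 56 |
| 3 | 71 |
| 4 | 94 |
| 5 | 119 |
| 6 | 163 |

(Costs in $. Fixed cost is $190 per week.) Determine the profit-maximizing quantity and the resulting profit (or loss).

Compute π = P·q − TC at each output: q=0: -190; q=1: -182; q=2: -166; q=3: -141; q=4: -124; q=5: -109; q=6: -113.
Profit is maximized at q = 5. AVC there is 119/5 = $23.80 ≤ P, so producing beats shutting down (which would give -$190).

q = 5; profit = -$109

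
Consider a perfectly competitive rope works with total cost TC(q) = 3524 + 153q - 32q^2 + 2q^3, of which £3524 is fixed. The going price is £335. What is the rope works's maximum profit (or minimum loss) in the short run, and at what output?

Profit = -£144 at q = 13

AVC = 153 - 32q + 2q^2 has its minimum £25 at q = 8; price £335 clears that bar, so the firm operates.
With MC = 153 - 64q + 6q^2, P = MC on the upward-sloping part at q* = 13.
TR = 335·13 = 4355. TC = 3524 + 975 = 4499. Profit = 4355 − 4499 = -£144.
That loss of £144 beats the £3524 the firm would lose by shutting down; producing recovers £3380 of fixed cost.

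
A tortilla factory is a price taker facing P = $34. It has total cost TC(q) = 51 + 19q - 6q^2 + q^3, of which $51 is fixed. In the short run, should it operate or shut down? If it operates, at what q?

Produce at q = 5

From TC, MC = TC'(q) = 19 - 12q + 3q^2 and AVC = VC/q = 19 - 6q + q^2.
AVC hits its minimum where MC = AVC, at q = 3, giving min AVC = 19 - 6·3 + 3^2 = $10.
Because $34 ≥ $10, revenue can cover variable cost; the firm operates.
Set P = MC: 34 = 19 - 12q + 3q^2 → -15 - 12q + 3q^2 = 0. The roots are q = -1 and q = 5; the profit-maximizing output is on the rising part of MC, so q* = 5.
Check: AVC at q = 5 is $14 ≤ P, so revenue covers variable cost.
Profit = P·q − TC = 34·5 − 121 = $49.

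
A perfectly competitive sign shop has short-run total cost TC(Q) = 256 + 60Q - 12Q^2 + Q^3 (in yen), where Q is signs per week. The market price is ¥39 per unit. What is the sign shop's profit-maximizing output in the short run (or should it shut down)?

From TC, MC = TC'(Q) = 60 - 24Q + 3Q^2 and AVC = VC/Q = 60 - 12Q + Q^2.
AVC is minimized where dAVC/dQ = -12 + 2Q = 0, at Q = 6; min AVC = 60 - 12·6 + 6^2 = ¥24.
P = ¥39 exceeds min AVC = ¥24, so the firm stays open.
Solving P = MC: 21 - 24Q + 3Q^2 = 0 ⇒ Q = 1 or 7. On the upward-sloping branch, Q* = 7.
Check: AVC at Q = 7 is ¥25 ≤ P, so revenue covers variable cost.
Profit = P·Q − TC = 39·7 − 431 = -¥158, a loss, but smaller than the ¥256 fixed cost the firm would lose by shutting down.

Produce at Q = 7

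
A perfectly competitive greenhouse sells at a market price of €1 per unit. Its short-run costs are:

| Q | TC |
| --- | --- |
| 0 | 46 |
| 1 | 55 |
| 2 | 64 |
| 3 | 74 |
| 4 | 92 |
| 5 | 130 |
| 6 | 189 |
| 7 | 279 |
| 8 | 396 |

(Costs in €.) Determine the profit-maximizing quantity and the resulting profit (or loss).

Q = 0 (shut down); profit = -€46

Tabulate TR − TC: Q=0: -46; Q=1: -54; Q=2: -62; Q=3: -71; Q=4: -88; Q=5: -125; Q=6: -183; Q=7: -272; Q=8: -388.
Profit is highest at Q = 0. Equivalently, the lowest AVC in the table is 9/1 ≈ €9 at Q = 1, and P = €1 falls below it — price never covers variable cost, so the firm shuts down and loses only its fixed cost.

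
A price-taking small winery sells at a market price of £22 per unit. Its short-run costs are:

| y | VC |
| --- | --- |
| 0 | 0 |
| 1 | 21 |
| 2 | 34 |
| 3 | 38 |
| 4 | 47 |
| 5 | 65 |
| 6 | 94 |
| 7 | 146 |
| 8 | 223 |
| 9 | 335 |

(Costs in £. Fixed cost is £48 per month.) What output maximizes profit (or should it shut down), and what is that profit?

y = 5; profit = -£3

Compute π = P·y − TC at each output: y=0: -48; y=1: -47; y=2: -38; y=3: -20; y=4: -7; y=5: -3; y=6: -10; y=7: -40; y=8: -95; y=9: -185.
Profit is maximized at y = 5. AVC there is 65/5 = £13 ≤ P, so producing beats shutting down (which would give -£48).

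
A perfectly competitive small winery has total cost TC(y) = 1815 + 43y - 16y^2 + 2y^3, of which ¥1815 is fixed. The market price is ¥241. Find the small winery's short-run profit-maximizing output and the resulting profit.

AVC = 43 - 16y + 2y^2; min AVC = ¥11 at y = 4. Since P = ¥241 ≥ min AVC, the firm produces.
With MC = 43 - 32y + 6y^2, P = MC on the upward-sloping part at y* = 9.
TR = 241·9 = 2169. TC = 1815 + 549 = 2364. Profit = 2169 − 2364 = -¥195.
By producing, the firm covers all variable cost plus ¥1620 of fixed cost; shutting down would lose the full ¥1815.

Profit = -¥195 at y = 9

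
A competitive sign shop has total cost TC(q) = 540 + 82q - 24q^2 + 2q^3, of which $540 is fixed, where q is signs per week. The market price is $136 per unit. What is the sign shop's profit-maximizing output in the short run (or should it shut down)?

Strip out fixed cost: VC = 82q - 24q^2 + 2q^3. Then AVC = 82 - 24q + 2q^2 and MC = 82 - 48q + 6q^2.
The AVC parabola has its vertex at q = 24/4 = 6, where AVC = 82 - 24·6 + 2·6^2 = $10.
P = $136 exceeds min AVC = $10, so the firm stays open.
P = MC gives -54 - 48q + 6q^2 = 0, with roots -1 and 9. Take the larger (rising MC): q* = 9.
Check: AVC at q = 9 is $28 ≤ P, so revenue covers variable cost.
Profit = P·q − TC = 136·9 − 792 = $432.

Produce at q = 9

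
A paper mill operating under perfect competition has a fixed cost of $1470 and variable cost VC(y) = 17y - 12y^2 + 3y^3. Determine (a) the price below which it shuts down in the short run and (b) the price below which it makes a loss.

Shutdown price = $5; break-even price = $290

Shutdown price = min AVC. AVC = 17 - 12y + 3y^2, with vertex at y = 2 and minimum $5.
ATC = 1470/y + 17 - 12y + 3y^2. Setting dATC/dy = −1470/y^2 − 12 + 6y = 0 gives y = 7 (since 6·7^3 − 12·7^2 = 1470).
min ATC = 1470/7 + 17 − 12·7 + 3·7^2 = $290. That is the break-even price.
For $5 ≤ P < $290 the firm produces at a loss; below $5 it shuts down.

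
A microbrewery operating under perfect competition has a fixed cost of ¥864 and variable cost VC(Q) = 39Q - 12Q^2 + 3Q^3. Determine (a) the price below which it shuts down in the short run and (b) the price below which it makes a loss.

Shutdown price = min AVC. AVC = 39 - 12Q + 3Q^2, with vertex at Q = 2 and minimum ¥27.
ATC = 864/Q + 39 - 12Q + 3Q^2. Setting dATC/dQ = −864/Q^2 − 12 + 6Q = 0 gives Q = 6 (since 6·6^3 − 12·6^2 = 864).
min ATC = 864/6 + 39 − 12·6 + 3·6^2 = ¥219. That is the break-even price.
Between these two prices the firm operates at a loss; above ¥219 it earns a profit.

Shutdown price = ¥27; break-even price = ¥219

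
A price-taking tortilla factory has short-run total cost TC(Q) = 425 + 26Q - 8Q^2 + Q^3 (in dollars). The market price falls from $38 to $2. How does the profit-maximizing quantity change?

Output falls from 6 to 0 (the firm shuts down)

MC = 26 - 16Q + 3Q^2; the shutdown threshold is min AVC = $10 (at Q = 4).
At P = $38 ≥ min AVC, set P = MC on the rising branch: Q = 6.
At P = $2 < min AVC = $10, price no longer covers variable cost at any output, so the firm shuts down: Q = 0.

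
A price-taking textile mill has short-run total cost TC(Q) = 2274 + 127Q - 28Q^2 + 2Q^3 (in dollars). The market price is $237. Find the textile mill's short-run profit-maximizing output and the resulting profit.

Profit = -$338 at Q = 11

AVC = 127 - 28Q + 2Q^2; min AVC = $29 at Q = 7. Since P = $237 ≥ min AVC, the firm produces.
MC = 127 - 56Q + 6Q^2. Setting P = MC and taking the root on the rising branch gives Q* = 11.
TR = 237·11 = 2607. TC = 2274 + 671 = 2945. Profit = 2607 − 2945 = -$338.
That loss of $338 beats the $2274 the firm would lose by shutting down; producing recovers $1936 of fixed cost.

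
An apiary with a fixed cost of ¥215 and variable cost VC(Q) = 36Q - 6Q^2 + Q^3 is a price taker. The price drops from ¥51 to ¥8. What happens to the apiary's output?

AVC = 36 - 6Q + Q^2, minimized at Q = 3 where min AVC = ¥27. MC = 36 - 12Q + 3Q^2.
At P = ¥51 ≥ min AVC, set P = MC on the rising branch: Q = 5.
At P = ¥8 < min AVC = ¥27, price no longer covers variable cost at any output, so the firm shuts down: Q = 0.

Output falls from 5 to 0 (the firm shuts down)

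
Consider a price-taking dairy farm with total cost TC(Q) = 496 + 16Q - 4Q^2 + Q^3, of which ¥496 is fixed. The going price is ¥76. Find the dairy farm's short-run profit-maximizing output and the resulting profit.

AVC = 16 - 4Q + Q^2; min AVC = ¥12 at Q = 2. Since P = ¥76 ≥ min AVC, the firm produces.
With MC = 16 - 8Q + 3Q^2, P = MC on the upward-sloping part at Q* = 6.
TR = 76·6 = 456. TC = 496 + 168 = 664. Profit = 456 − 664 = -¥208.
That loss of ¥208 beats the ¥496 the firm would lose by shutting down; producing recovers ¥288 of fixed cost.

Profit = -¥208 at Q = 6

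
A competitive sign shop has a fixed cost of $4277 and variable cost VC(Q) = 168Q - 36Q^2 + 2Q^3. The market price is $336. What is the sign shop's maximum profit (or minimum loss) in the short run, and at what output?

Profit = -$357 at Q = 14

AVC = 168 - 36Q + 2Q^2; min AVC = $6 at Q = 9. Since P = $336 ≥ min AVC, the firm produces.
With MC = 168 - 72Q + 6Q^2, P = MC on the upward-sloping part at Q* = 14.
TR = 336·14 = 4704. TC = 4277 + 784 = 5061. Profit = 4704 − 5061 = -$357.
By producing, the firm covers all variable cost plus $3920 of fixed cost; shutting down would lose the full $4277.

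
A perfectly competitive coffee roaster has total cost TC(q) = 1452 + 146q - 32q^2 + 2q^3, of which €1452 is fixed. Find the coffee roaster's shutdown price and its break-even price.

Shutdown price = min AVC. AVC = 146 - 32q + 2q^2, with vertex at q = 8 and minimum €18.
ATC = 1452/q + 146 - 32q + 2q^2. Setting dATC/dq = −1452/q^2 − 32 + 4q = 0 gives q = 11 (since 4·11^3 − 32·11^2 = 1452).
min ATC = 1452/11 + 146 − 32·11 + 2·11^2 = €168. That is the break-even price.
For €18 ≤ P < €168 the firm produces at a loss; below €18 it shuts down.

Shutdown price = €18; break-even price = €168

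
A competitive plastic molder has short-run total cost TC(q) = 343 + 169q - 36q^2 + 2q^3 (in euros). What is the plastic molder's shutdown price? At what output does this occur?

€7 per unit, at q = 9

The firm shuts down when price falls below the minimum of average variable cost. AVC = VC/q = 169 - 36q + 2q^2.
At the minimum of AVC, MC = AVC. MC = 169 - 72q + 6q^2; setting MC = AVC gives 4q^2 - 36q = 0, so q = 9. min AVC = 7.
So the shutdown price is €7.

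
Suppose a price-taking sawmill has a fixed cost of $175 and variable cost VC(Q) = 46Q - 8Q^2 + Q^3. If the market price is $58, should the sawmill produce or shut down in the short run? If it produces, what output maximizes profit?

Variable cost is VC = 46Q - 8Q^2 + Q^3, so AVC = VC/Q = 46 - 8Q + Q^2 and MC = dTC/dQ = 46 - 16Q + 3Q^2.
The AVC parabola has its vertex at Q = 8/2 = 4, where AVC = 46 - 8·4 + 4^2 = $30.
P = $58 exceeds min AVC = $30, so the firm stays open.
P = MC gives -12 - 16Q + 3Q^2 = 0, with roots -2/3 and 6. Take the larger (rising MC): Q* = 6.
Check: AVC at Q = 6 is $34 ≤ P, so revenue covers variable cost.
Profit = P·Q − TC = 58·6 − 379 = -$31, a loss, but smaller than the $175 fixed cost the firm would lose by shutting down.

Produce at Q = 6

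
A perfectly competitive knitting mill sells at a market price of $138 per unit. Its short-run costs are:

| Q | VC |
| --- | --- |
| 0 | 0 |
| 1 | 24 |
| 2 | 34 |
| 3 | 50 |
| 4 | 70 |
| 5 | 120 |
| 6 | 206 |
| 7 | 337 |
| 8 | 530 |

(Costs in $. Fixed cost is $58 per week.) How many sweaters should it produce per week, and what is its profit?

Q = 7; profit = $571

Profit at each row (π = 138Q − TC): Q=0: -58; Q=1: 56; Q=2: 184; Q=3: 306; Q=4: 424; Q=5: 512; Q=6: 564; Q=7: 571; Q=8: 516.
Profit is maximized at Q = 7. AVC there is 337/7 = $48.14 ≤ P, so producing beats shutting down (which would give -$58).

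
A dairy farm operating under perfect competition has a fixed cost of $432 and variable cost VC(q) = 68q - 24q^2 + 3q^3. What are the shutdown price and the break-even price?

Shutdown price = $20; break-even price = $104

Shutdown price = min AVC. AVC = 68 - 24q + 3q^2, with vertex at q = 4 and minimum $20.
ATC = 432/q + 68 - 24q + 3q^2. Setting dATC/dq = −432/q^2 − 24 + 6q = 0 gives q = 6 (since 6·6^3 − 24·6^2 = 432).
min ATC = 432/6 + 68 − 24·6 + 3·6^2 = $104. That is the break-even price.
For $20 ≤ P < $104 the firm produces at a loss; below $20 it shuts down.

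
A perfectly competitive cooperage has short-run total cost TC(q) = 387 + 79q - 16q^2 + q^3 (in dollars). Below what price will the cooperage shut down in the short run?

$15 per unit

Short-run supply begins at min AVC. From VC = 79q - 16q^2 + q^3, AVC = 79 - 16q + q^2.
At the minimum of AVC, MC = AVC. MC = 79 - 32q + 3q^2; setting MC = AVC gives 2q^2 - 16q = 0, so q = 8. min AVC = 15.
The firm shuts down for any P below $15.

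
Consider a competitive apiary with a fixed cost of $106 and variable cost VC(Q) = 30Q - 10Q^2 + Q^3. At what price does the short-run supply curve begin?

The shutdown price is the minimum of AVC. VC = 30Q - 10Q^2 + Q^3, so AVC = 30 - 10Q + Q^2.
dAVC/dQ = -10 + 2Q = 0 gives Q = 5. min AVC = 30 - 10·5 + 5^2 = 5.
So the shutdown price is $5.

$5 per unit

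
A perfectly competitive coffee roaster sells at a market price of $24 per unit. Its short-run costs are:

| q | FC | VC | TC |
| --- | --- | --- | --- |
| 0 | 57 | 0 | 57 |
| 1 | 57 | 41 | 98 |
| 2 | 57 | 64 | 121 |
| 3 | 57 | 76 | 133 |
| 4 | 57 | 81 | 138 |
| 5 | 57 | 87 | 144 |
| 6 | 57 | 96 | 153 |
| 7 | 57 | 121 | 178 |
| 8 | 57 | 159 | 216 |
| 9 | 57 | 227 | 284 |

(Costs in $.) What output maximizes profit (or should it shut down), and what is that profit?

q = 6; profit = -$9

Compute π = P·q − TC at each output: q=0: -57; q=1: -74; q=2: -73; q=3: -61; q=4: -42; q=5: -24; q=6: -9; q=7: -10; q=8: -24; q=9: -68.
Profit is maximized at q = 6. AVC there is 96/6 = $16 ≤ P, so producing beats shutting down (which would give -$57).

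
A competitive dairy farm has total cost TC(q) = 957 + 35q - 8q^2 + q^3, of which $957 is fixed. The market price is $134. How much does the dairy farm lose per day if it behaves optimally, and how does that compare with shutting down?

AVC = 35 - 8q + q^2; min AVC = $19 at q = 4. Since P = $134 ≥ min AVC, the firm produces.
With MC = 35 - 16q + 3q^2, P = MC on the upward-sloping part at q* = 9.
TR = 134·9 = 1206. TC = 957 + 396 = 1353. Profit = 1206 − 1353 = -$147.
Shutting down would mean losing the fixed cost of $957, so operating at a loss of $147 is better by $810.

Profit = -$147 at q = 9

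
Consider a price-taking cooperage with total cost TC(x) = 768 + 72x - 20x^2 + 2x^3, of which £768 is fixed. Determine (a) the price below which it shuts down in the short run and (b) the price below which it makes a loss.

Shutdown price = £22; break-even price = £136

Shutdown price = min AVC. AVC = 72 - 20x + 2x^2, with vertex at x = 5 and minimum £22.
ATC = 768/x + 72 - 20x + 2x^2. Setting dATC/dx = −768/x^2 − 20 + 4x = 0 gives x = 8 (since 4·8^3 − 20·8^2 = 768).
min ATC = 768/8 + 72 − 20·8 + 2·8^2 = £136. That is the break-even price.
Between these two prices the firm operates at a loss; above £136 it earns a profit.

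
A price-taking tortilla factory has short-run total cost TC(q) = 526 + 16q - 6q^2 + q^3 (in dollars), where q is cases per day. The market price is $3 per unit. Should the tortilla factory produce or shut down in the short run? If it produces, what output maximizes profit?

Shut down

Strip out fixed cost: VC = 16q - 6q^2 + q^3. Then AVC = 16 - 6q + q^2 and MC = 16 - 12q + 3q^2.
AVC is minimized where dAVC/dq = -6 + 2q = 0, at q = 3; min AVC = 16 - 6·3 + 3^2 = $7.
Since P = $3 < min AVC = $7, price fails to cover variable cost at any output.
Best response: produce nothing and absorb the $526 fixed cost.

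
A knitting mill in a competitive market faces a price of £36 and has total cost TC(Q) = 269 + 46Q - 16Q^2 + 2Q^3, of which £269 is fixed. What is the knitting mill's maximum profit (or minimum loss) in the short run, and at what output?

Profit = -£169 at Q = 5

AVC = 46 - 16Q + 2Q^2; min AVC = £14 at Q = 4. Since P = £36 ≥ min AVC, the firm produces.
With MC = 46 - 32Q + 6Q^2, P = MC on the upward-sloping part at Q* = 5.
TR = 36·5 = 180. TC = 269 + 80 = 349. Profit = 180 − 349 = -£169.
That loss of £169 beats the £269 the firm would lose by shutting down; producing recovers £100 of fixed cost.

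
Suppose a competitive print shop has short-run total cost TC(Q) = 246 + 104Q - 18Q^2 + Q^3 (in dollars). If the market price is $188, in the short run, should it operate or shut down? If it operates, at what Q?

Produce at Q = 14

From TC, MC = TC'(Q) = 104 - 36Q + 3Q^2 and AVC = VC/Q = 104 - 18Q + Q^2.
AVC hits its minimum where MC = AVC, at Q = 9, giving min AVC = 104 - 18·9 + 9^2 = $23.
Because $188 ≥ $23, revenue can cover variable cost; the firm operates.
Solving P = MC: -84 - 36Q + 3Q^2 = 0 ⇒ Q = -2 or 14. On the upward-sloping branch, Q* = 14.
Check: AVC at Q = 14 is $48 ≤ P, so revenue covers variable cost.
Profit = P·Q − TC = 188·14 − 918 = $1714.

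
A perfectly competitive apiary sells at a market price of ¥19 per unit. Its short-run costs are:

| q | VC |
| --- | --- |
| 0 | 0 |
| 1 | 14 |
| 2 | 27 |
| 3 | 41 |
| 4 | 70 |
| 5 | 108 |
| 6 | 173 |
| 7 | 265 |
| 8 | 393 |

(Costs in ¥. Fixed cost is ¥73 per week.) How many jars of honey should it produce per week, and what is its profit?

Tabulate TR − TC: q=0: -73; q=1: -68; q=2: -62; q=3: -57; q=4: -67; q=5: -86; q=6: -132; q=7: -205; q=8: -314.
Profit is maximized at q = 3. AVC there is 41/3 = ¥13.67 ≤ P, so producing beats shutting down (which would give -¥73).

q = 3; profit = -¥57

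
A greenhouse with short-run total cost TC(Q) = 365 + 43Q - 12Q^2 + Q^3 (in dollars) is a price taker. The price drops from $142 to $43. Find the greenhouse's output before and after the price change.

AVC = 43 - 12Q + Q^2, minimized at Q = 6 where min AVC = $7. MC = 43 - 24Q + 3Q^2.
At P = $142 ≥ min AVC, set P = MC on the rising branch: Q = 11.
At P = $43 ≥ min AVC, set P = MC: Q = 8. The firm stays open but cuts output.

Output falls from 11 to 8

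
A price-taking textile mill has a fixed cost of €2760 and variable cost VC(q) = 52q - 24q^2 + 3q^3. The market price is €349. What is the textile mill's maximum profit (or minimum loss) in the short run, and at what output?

AVC = 52 - 24q + 3q^2 has its minimum €4 at q = 4; price €349 clears that bar, so the firm operates.
With MC = 52 - 48q + 9q^2, P = MC on the upward-sloping part at q* = 9.
TR = 349·9 = 3141. TC = 2760 + 711 = 3471. Profit = 3141 − 3471 = -€330.
That loss of €330 beats the €2760 the firm would lose by shutting down; producing recovers €2430 of fixed cost.

Profit = -€330 at q = 9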